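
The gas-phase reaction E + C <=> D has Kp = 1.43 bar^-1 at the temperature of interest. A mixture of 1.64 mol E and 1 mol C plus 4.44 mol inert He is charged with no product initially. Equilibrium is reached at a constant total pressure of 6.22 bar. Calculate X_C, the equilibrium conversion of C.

Take 1 mol C as basis and let X be its fractional conversion, so ξ = X.
Moles: n_E = 1.64 − X; n_C = 1 − X; n_D = X; n_I = 4.44 (inert).
Total moles n_T = 7.08 − X.
With p_i = (n_i/n_T)P, Kp = p_D / (p_E p_C).
Equating to 1.43 bar^-1 and solving on 0 < X < 1: X = 0.590.

X = 0.590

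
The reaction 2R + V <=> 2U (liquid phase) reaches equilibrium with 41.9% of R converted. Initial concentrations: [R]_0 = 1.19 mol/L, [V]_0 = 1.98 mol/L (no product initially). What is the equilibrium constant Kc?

Let X = conversion of R.
Concentrations: [R] = 1.19 − 1.19X; [V] = 1.98 − 0.595X; [U] = 1.19X.
At X = 0.419: [R] = 0.691, [V] = 1.73, [U] = 0.499.
Kc = [U]^2 / ([R]^2 [V]) = 0.301 L/mol.

Kc = 0.301 L/mol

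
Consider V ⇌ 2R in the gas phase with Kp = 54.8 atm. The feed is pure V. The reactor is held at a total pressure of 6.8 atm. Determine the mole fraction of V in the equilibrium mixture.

Let X = conversion of V (basis 1 mol V); extent of reaction ξ = X.
Mole table: n_V = 1 − X; n_R = 2X.
Summing: n_T = 1 + X.
Mole fractions y_i = n_i/n_T; Kp = p_R^2 / (p_V) with p_i = y_i·P.
Setting this equal to 54.8 atm and taking the physical root (0 < X < 1) gives X = 0.817.
Then n_V = 0.183, n_T = 1.82, so y_V = 0.100.

y_V = 0.100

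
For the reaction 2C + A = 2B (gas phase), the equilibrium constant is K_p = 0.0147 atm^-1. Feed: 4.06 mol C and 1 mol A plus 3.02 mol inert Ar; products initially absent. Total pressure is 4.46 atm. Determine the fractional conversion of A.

Take 1 mol A as basis and let X be its fractional conversion, so ξ = X.
Moles: n_C = 4.06 − 2X; n_A = 1 − X; n_B = 2X; n_I = 3.02 (inert).
n_T = Σnᵢ = 8.08 − X.
y_i = n_i/n_T, p_i = y_i·P. K_p = p_B^2 / (p_C^2 p_A).
Equating to 0.0147 atm^-1 and solving on 0 < X < 1: X = 0.157.

X = 0.157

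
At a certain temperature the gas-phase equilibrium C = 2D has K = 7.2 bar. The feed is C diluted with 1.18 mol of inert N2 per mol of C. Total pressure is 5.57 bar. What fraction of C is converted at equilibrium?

X = 0.600

Take 1 mol C as basis and let X be its fractional conversion, so ξ = X.
Species balance: n_C = 1 − X; n_D = 2X; n_I = 1.18 (inert).
n_T = Σnᵢ = 2.18 + X.
With p_i = (n_i/n_T)P, K = p_D^2 / (p_C).
Setting this equal to 7.2 bar and taking the physical root (0 < X < 1) gives X = 0.600.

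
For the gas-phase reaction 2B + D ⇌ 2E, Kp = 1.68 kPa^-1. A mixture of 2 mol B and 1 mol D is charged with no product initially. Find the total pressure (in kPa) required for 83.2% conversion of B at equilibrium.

Let X = conversion of B (basis 2 mol B); extent of reaction ξ = X.
Species balance: n_B = 2 − 2X; n_D = 1 − X; n_E = 2X.
Total moles n_T = 3 − X.
Kp = p_E^2 / (p_B^2 p_D) with p_i = (n_i/n_T)·P.
At X = 0.832: the mole-fraction product g(X) = Π y_i^ν_i = 316.5. Since Kp = g(X)·P^{-1}, P = (g/Kp)^(1/1) = (316.5/1.68)^(1/1) = 188 kPa.

P = 188 kPa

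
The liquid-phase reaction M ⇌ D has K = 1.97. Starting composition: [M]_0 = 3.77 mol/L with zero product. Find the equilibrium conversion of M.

X = 0.663

Let X = conversion of M; extent ξ = 3.77·X mol/L.
Concentrations: [M] = 3.77 − 3.77X; [D] = 3.77X.
K = [D] / ([M]).
Solving K = 1.97 for X ∈ (0,1): X = 0.663.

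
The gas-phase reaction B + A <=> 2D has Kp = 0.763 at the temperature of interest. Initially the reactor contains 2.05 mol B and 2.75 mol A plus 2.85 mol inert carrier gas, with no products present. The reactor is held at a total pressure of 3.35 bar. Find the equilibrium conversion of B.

Let X = conversion of B (basis 2.05 mol B); extent of reaction ξ = 2.05X.
At extent ξ: n_B = 2.05 − 2.05X; n_A = 2.75 − 2.05X; n_D = 4.1X; n_I = 2.85 (inert).
Since Δν = 0, n_T = 7.65 throughout.
Mole fractions y_i = n_i/n_T; Kp = p_D^2 / (p_B p_A) with p_i = y_i·P.
This yields a degree-2 equation in X; solving on (0,1), X = 0.350.

X = 0.350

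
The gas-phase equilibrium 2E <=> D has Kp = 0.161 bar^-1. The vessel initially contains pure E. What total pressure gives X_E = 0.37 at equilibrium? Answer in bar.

Let X = conversion of E (basis 1 mol E); extent of reaction ξ = 0.5X.
Species balance: n_E = 1 − X; n_D = 0.5X.
Summing: n_T = 1 − 0.5X.
Kp = p_D / (p_E^2) with p_i = (n_i/n_T)·P.
At X = 0.37: the mole-fraction product g(X) = Π y_i^ν_i = 0.3799. Since Kp = g(X)·P^{-1}, P = (g/Kp)^(1/1) = (0.3799/0.161)^(1/1) = 2.36 bar.

P = 2.36 bar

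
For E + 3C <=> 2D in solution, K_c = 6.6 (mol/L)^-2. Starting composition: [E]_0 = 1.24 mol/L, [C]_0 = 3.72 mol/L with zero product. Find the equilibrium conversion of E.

Let X = conversion of E; extent ξ = 1.24·X mol/L.
Concentrations: [E] = 1.24 − 1.24X; [C] = 3.72 − 3.72X; [D] = 2.48X.
K_c = [D]^2 / ([E] [C]^3).
Setting equal to 6.6 and solving for X on (0,1) gives X = 0.708.

X = 0.708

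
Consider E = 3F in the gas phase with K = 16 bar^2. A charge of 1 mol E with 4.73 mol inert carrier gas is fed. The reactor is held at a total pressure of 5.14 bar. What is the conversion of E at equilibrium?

Take 1 mol E as basis and let X be its fractional conversion, so ξ = X.
Mole table: n_E = 1 − X; n_F = 3X; n_I = 4.73 (inert).
Total moles n_T = 5.73 + 2X.
Mole fractions y_i = n_i/n_T; K = p_F^3 / (p_E) with p_i = y_i·P.
This yields a degree-3 equation in X; solving on (0,1), X = 0.700.

X = 0.700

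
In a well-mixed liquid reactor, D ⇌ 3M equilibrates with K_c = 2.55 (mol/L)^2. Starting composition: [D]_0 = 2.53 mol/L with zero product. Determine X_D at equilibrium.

X = 0.225

Let X = conversion of D; extent ξ = 2.53·X mol/L.
Concentrations: [D] = 2.53 − 2.53X; [M] = 7.59X.
K_c = [M]^3 / ([D]).
Equating to 2.55 (mol/L)^2: the physical root is X = 0.225.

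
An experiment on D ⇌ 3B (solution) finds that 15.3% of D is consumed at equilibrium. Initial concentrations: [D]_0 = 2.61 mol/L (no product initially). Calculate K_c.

Let X = conversion of D.
Concentrations: [D] = 2.61 − 2.61X; [B] = 7.83X.
At X = 0.153: [D] = 2.21, [B] = 1.2.
K_c = [B]^3 / ([D]) = 0.778 (mol/L)^2.

K_c = 0.778 (mol/L)^2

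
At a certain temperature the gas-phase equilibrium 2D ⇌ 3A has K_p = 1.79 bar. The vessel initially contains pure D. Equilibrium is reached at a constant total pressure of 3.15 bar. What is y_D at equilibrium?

y_D = 0.487

Take 1 mol D as basis and let X be its fractional conversion, so ξ = 0.5X.
Species balance: n_D = 1 − X; n_A = 1.5X.
Summing: n_T = 1 + 0.5X.
With p_i = (n_i/n_T)P, K_p = p_A^3 / (p_D^2).
Setting this equal to 1.79 bar and taking the physical root (0 < X < 1) gives X = 0.412.
Then n_D = 0.588, n_T = 1.21, so y_D = 0.487.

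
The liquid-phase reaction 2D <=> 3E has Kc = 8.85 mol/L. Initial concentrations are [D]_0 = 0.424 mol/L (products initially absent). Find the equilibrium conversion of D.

Let X = conversion of D; extent ξ = 0.424X/2 mol/L.
Concentrations: [D] = 0.424 − 0.424X; [E] = 0.636X.
Kc = [E]^3 / ([D]^2).
This equals 8.85 at X = 0.743 (the root in 0 < X < 1).

X = 0.743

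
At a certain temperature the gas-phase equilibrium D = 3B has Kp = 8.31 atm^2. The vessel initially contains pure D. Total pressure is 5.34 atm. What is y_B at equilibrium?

y_B = 0.519

Let X = conversion of D (basis 1 mol D); extent of reaction ξ = X.
Moles: n_D = 1 − X; n_B = 3X.
Summing: n_T = 1 + 2X.
With p_i = (n_i/n_T)P, Kp = p_B^3 / (p_D).
Setting this equal to 8.31 atm^2 and taking the physical root (0 < X < 1) gives X = 0.265.
Then n_B = 0.794, n_T = 1.53, so y_B = 0.519.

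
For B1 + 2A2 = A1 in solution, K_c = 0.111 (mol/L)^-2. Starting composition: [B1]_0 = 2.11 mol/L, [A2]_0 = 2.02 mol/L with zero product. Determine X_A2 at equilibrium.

Let X = conversion of A2; extent ξ = 2.02X/2 mol/L.
Concentrations: [B1] = 2.11 − 1.01X; [A2] = 2.02 − 2.02X; [A1] = 1.01X.
K_c = [A1] / ([B1] [A2]^2).
Solving K_c = 0.111 for X ∈ (0,1): X = 0.342.

X = 0.342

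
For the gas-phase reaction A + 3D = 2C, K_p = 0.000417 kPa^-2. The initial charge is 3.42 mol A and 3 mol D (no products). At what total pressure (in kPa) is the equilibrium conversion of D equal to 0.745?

P = 329 kPa

Take 3 mol D as basis and let X be its fractional conversion, so ξ = X.
At extent ξ: n_A = 3.42 − X; n_D = 3 − 3X; n_C = 2X.
Summing: n_T = 6.42 − 2X.
K_p = p_C^2 / (p_A p_D^3) with p_i = (n_i/n_T)·P.
At X = 0.745: the mole-fraction product g(X) = Π y_i^ν_i = 45.06. Since K_p = g(X)·P^{-2}, P = (g/K_p)^(1/2) = (45.06/0.000417)^(1/2) = 329 kPa.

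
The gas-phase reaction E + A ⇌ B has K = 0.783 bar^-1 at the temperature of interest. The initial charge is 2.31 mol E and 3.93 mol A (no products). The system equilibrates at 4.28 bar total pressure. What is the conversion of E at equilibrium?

X = 0.634

Let X = conversion of E (basis 2.31 mol E); extent of reaction ξ = 2.31X.
Moles: n_E = 2.31 − 2.31X; n_A = 3.93 − 2.31X; n_B = 2.31X.
Summing: n_T = 6.24 − 2.31X.
Mole fractions y_i = n_i/n_T; K = p_B / (p_E p_A) with p_i = y_i·P.
This yields a degree-2 equation in X; solving on (0,1), X = 0.634.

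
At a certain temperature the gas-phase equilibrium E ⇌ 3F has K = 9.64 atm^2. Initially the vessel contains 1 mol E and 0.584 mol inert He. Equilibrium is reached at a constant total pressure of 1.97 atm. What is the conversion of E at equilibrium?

X = 0.646

Take 1 mol E as basis and let X be its fractional conversion, so ξ = X.
Species balance: n_E = 1 − X; n_F = 3X; n_I = 0.584 (inert).
Total moles n_T = 1.58 + 2X.
With p_i = (n_i/n_T)P, K = p_F^3 / (p_E).
Equating to 9.64 atm^2 and solving on 0 < X < 1: X = 0.646.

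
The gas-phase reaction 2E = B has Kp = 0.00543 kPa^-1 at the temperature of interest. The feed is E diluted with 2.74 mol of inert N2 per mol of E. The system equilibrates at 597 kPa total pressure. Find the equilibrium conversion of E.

Take 1 mol E as basis and let X be its fractional conversion, so ξ = 0.5X.
Moles: n_E = 1 − X; n_B = 0.5X; n_I = 2.74 (inert).
n_T = Σnᵢ = 3.74 − 0.5X.
y_i = n_i/n_T, p_i = y_i·P. Kp = p_B / (p_E^2).
Substituting and setting equal to 0.00543 kPa^-1 gives a polynomial in X; the root in (0,1) is X = 0.487.

X = 0.487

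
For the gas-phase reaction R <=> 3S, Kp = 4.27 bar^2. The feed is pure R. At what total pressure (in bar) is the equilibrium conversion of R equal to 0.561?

Basis: 1 mol R initially; let X = conversion of R. Extent ξ = X.
Moles: n_R = 1 − X; n_S = 3X.
Summing: n_T = 1 + 2X.
Kp = p_S^3 / (p_R) with p_i = (n_i/n_T)·P.
At X = 0.561: the mole-fraction product g(X) = Π y_i^ν_i = 2.412. Since Kp = g(X)·P^{2}, P = (Kp/g)^(1/2) = (4.27/2.412)^(1/2) = 1.33 bar.

P = 1.33 bar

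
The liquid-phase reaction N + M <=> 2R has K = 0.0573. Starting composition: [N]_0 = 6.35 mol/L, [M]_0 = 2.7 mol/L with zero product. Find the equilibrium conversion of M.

Let X = conversion of M; extent ξ = 2.7·X mol/L.
Concentrations: [N] = 6.35 − 2.7X; [M] = 2.7 − 2.7X; [R] = 5.4X.
K = [R]^2 / ([N] [M]).
Solving K = 0.0573 for X ∈ (0,1): X = 0.162.

X = 0.162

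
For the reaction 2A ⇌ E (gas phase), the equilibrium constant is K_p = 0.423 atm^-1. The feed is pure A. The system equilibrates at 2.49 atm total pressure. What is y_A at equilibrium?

y_A = 0.609

Basis: 1 mol A initially; let X = conversion of A. Extent ξ = 0.5X.
At extent ξ: n_A = 1 − X; n_E = 0.5X.
Total moles n_T = 1 − 0.5X.
With p_i = (n_i/n_T)P, K_p = p_E / (p_A^2).
Equating to 0.423 atm^-1 and solving on 0 < X < 1: X = 0.562.
Then n_A = 0.438, n_T = 0.719, so y_A = 0.609.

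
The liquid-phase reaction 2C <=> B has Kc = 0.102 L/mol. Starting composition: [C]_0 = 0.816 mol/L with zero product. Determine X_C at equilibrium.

Let X = conversion of C; extent ξ = 0.816X/2 mol/L.
Concentrations: [C] = 0.816 − 0.816X; [B] = 0.408X.
Kc = [B] / ([C]^2).
Solving Kc = 0.102 for X ∈ (0,1): X = 0.127.

X = 0.127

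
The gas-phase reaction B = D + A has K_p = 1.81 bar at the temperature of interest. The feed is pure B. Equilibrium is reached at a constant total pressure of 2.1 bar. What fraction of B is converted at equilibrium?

Basis: 1 mol B initially; let X = conversion of B. Extent ξ = X.
Species balance: n_B = 1 − X; n_D = X; n_A = X.
Summing: n_T = 1 + X.
Mole fractions y_i = n_i/n_T; K_p = p_D p_A / (p_B) with p_i = y_i·P.
Setting this equal to 1.81 bar and taking the physical root (0 < X < 1) gives X = 0.680.

X = 0.680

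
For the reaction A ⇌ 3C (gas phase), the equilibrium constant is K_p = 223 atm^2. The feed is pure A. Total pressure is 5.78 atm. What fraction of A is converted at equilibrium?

X = 0.736

Basis: 1 mol A initially; let X = conversion of A. Extent ξ = X.
Mole table: n_A = 1 − X; n_C = 3X.
Summing: n_T = 1 + 2X.
With p_i = (n_i/n_T)P, K_p = p_C^3 / (p_A).
Equating to 223 atm^2 and solving on 0 < X < 1: X = 0.736.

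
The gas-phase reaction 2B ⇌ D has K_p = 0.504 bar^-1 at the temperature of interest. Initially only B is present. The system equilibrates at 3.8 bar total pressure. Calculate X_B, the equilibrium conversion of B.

Take 1 mol B as basis and let X be its fractional conversion, so ξ = 0.5X.
Moles: n_B = 1 − X; n_D = 0.5X.
Summing: n_T = 1 − 0.5X.
Mole fractions y_i = n_i/n_T; K_p = p_D / (p_B^2) with p_i = y_i·P.
Equating to 0.504 bar^-1 and solving on 0 < X < 1: X = 0.660.

X = 0.660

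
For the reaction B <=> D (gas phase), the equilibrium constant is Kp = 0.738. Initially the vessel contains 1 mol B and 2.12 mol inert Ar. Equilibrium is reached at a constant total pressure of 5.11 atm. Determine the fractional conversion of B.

X = 0.425

Take 1 mol B as basis and let X be its fractional conversion, so ξ = X.
Mole table: n_B = 1 − X; n_D = X; n_I = 2.12 (inert).
n_T stays at 3.12 (no change in mole number).
With p_i = (n_i/n_T)P, Kp = p_D / (p_B).
Substituting and setting equal to 0.738 gives a polynomial in X; the root in (0,1) is X = 0.425.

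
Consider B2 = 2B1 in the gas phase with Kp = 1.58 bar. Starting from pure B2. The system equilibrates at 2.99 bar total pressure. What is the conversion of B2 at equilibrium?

Let X = conversion of B2 (basis 1 mol B2); extent of reaction ξ = X.
Species balance: n_B2 = 1 − X; n_B1 = 2X.
Summing: n_T = 1 + X.
Mole fractions y_i = n_i/n_T; Kp = p_B1^2 / (p_B2) with p_i = y_i·P.
Setting this equal to 1.58 bar and taking the physical root (0 < X < 1) gives X = 0.342.

X = 0.342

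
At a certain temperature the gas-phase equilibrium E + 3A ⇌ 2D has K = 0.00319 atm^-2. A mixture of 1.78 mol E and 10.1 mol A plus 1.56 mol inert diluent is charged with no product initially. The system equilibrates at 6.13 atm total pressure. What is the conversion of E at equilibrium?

Basis: 1.78 mol E initially; let X = conversion of E. Extent ξ = 1.78X.
Mole table: n_E = 1.78 − 1.78X; n_A = 10.1 − 5.34X; n_D = 3.56X; n_I = 1.56 (inert).
Summing: n_T = 13.4 − 3.56X.
Mole fractions y_i = n_i/n_T; K = p_D^2 / (p_E p_A^3) with p_i = y_i·P.
Substituting and setting equal to 0.00319 atm^-2 gives a polynomial in X; the root in (0,1) is X = 0.236.

X = 0.236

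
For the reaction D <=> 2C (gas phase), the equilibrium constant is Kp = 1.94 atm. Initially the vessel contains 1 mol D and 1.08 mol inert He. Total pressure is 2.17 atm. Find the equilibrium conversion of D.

X = 0.526

Let X = conversion of D (basis 1 mol D); extent of reaction ξ = X.
Moles: n_D = 1 − X; n_C = 2X; n_I = 1.08 (inert).
n_T = Σnᵢ = 2.08 + X.
Mole fractions y_i = n_i/n_T; Kp = p_C^2 / (p_D) with p_i = y_i·P.
This yields a degree-2 equation in X; solving on (0,1), X = 0.526.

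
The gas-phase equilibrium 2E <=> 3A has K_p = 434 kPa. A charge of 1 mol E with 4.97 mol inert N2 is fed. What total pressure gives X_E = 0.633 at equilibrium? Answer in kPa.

P = 429 kPa

Let X = conversion of E (basis 1 mol E); extent of reaction ξ = 0.5X.
Mole table: n_E = 1 − X; n_A = 1.5X; n_I = 4.97 (inert).
n_T = Σnᵢ = 5.97 + 0.5X.
K_p = p_A^3 / (p_E^2) with p_i = (n_i/n_T)·P.
At X = 0.633: the mole-fraction product g(X) = Π y_i^ν_i = 1.011. Since K_p = g(X)·P^{1}, P = (K_p/g)^(1/1) = (434/1.011)^(1/1) = 429 kPa.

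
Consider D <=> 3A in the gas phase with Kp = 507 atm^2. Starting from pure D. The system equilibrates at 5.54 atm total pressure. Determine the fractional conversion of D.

Let X = conversion of D (basis 1 mol D); extent of reaction ξ = X.
At extent ξ: n_D = 1 − X; n_A = 3X.
n_T = Σnᵢ = 1 + 2X.
y_i = n_i/n_T, p_i = y_i·P. Kp = p_A^3 / (p_D).
This yields a degree-3 equation in X; solving on (0,1), X = 0.860.

X = 0.860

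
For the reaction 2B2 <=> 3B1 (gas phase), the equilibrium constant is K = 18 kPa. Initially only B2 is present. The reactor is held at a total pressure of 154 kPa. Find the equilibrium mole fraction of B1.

y_B1 = 0.362

Basis: 1 mol B2 initially; let X = conversion of B2. Extent ξ = 0.5X.
At extent ξ: n_B2 = 1 − X; n_B1 = 1.5X.
Total moles n_T = 1 + 0.5X.
y_i = n_i/n_T, p_i = y_i·P. K = p_B1^3 / (p_B2^2).
This yields a degree-3 equation in X; solving on (0,1), X = 0.275.
Then n_B1 = 0.412, n_T = 1.14, so y_B1 = 0.362.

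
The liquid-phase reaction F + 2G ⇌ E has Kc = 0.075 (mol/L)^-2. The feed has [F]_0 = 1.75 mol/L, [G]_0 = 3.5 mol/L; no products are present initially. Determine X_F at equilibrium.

X = 0.306

Let X = conversion of F; extent ξ = 1.75·X mol/L.
Concentrations: [F] = 1.75 − 1.75X; [G] = 3.5 − 3.5X; [E] = 1.75X.
Kc = [E] / ([F] [G]^2).
Solving Kc = 0.075 for X ∈ (0,1): X = 0.306.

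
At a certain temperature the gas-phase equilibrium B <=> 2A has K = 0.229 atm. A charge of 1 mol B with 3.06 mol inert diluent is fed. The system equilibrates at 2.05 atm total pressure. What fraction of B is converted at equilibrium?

X = 0.293

Let X = conversion of B (basis 1 mol B); extent of reaction ξ = X.
Moles: n_B = 1 − X; n_A = 2X; n_I = 3.06 (inert).
Total moles n_T = 4.06 + X.
y_i = n_i/n_T, p_i = y_i·P. K = p_A^2 / (p_B).
Setting this equal to 0.229 atm and taking the physical root (0 < X < 1) gives X = 0.293.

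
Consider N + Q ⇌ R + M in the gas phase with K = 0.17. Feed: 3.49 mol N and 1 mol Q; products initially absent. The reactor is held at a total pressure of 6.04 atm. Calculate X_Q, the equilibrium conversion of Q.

X = 0.503

Take 1 mol Q as basis and let X be its fractional conversion, so ξ = X.
Species balance: n_N = 3.49 − X; n_Q = 1 − X; n_R = X; n_M = X.
n_T stays at 4.49 (no change in mole number).
Mole fractions y_i = n_i/n_T; K = p_R p_M / (p_N p_Q) with p_i = y_i·P.
Substituting and setting equal to 0.17 gives a polynomial in X; the root in (0,1) is X = 0.503.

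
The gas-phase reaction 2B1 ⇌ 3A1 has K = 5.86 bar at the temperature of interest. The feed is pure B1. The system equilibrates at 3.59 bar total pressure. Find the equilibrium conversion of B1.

Basis: 1 mol B1 initially; let X = conversion of B1. Extent ξ = 0.5X.
Moles: n_B1 = 1 − X; n_A1 = 1.5X.
Summing: n_T = 1 + 0.5X.
Mole fractions y_i = n_i/n_T; K = p_A1^3 / (p_B1^2) with p_i = y_i·P.
Equating to 5.86 bar and solving on 0 < X < 1: X = 0.520.

X = 0.520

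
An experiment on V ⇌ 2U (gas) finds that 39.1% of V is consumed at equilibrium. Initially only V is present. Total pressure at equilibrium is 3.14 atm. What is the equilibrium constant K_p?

Basis: 1 mol V initially; let X = conversion of V. Extent ξ = X.
At extent ξ: n_V = 1 − X; n_U = 2X.
Summing: n_T = 1 + X.
At X = 0.391: n_V = 0.609, n_U = 0.782, n_T = 1.39.
p_i = (n_i/n_T)·P. K_p = p_U^2 / (p_V) = 2.27 atm.

K_p = 2.27 atm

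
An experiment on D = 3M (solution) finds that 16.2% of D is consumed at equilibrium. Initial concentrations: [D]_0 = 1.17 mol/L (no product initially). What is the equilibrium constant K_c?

Let X = conversion of D.
Concentrations: [D] = 1.17 − 1.17X; [M] = 3.51X.
At X = 0.162: [D] = 0.98, [M] = 0.569.
K_c = [M]^3 / ([D]) = 0.188 (mol/L)^2.

K_c = 0.188 (mol/L)^2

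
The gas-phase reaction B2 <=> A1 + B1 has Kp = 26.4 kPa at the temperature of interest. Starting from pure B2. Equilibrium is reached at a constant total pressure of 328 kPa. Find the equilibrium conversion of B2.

Let X = conversion of B2 (basis 1 mol B2); extent of reaction ξ = X.
Mole table: n_B2 = 1 − X; n_A1 = X; n_B1 = X.
n_T = Σnᵢ = 1 + X.
y_i = n_i/n_T, p_i = y_i·P. Kp = p_A1 p_B1 / (p_B2).
Substituting and setting equal to 26.4 kPa gives a polynomial in X; the root in (0,1) is X = 0.273.

X = 0.273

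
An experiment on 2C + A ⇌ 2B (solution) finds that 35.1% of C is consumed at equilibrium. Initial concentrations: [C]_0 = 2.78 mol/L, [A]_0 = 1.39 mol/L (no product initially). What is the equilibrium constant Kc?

Kc = 0.324 L/mol

Let X = conversion of C.
Concentrations: [C] = 2.78 − 2.78X; [A] = 1.39 − 1.39X; [B] = 2.78X.
At X = 0.351: [C] = 1.8, [A] = 0.902, [B] = 0.976.
Kc = [B]^2 / ([C]^2 [A]) = 0.324 L/mol.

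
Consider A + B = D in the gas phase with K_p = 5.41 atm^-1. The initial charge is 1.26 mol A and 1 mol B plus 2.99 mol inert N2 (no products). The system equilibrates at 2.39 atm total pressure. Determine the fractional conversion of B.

Basis: 1 mol B initially; let X = conversion of B. Extent ξ = X.
Moles: n_A = 1.26 − X; n_B = 1 − X; n_D = X; n_I = 2.99 (inert).
Summing: n_T = 5.25 − X.
Mole fractions y_i = n_i/n_T; K_p = p_D / (p_A p_B) with p_i = y_i·P.
Setting this equal to 5.41 atm^-1 and taking the physical root (0 < X < 1) gives X = 0.636.

X = 0.636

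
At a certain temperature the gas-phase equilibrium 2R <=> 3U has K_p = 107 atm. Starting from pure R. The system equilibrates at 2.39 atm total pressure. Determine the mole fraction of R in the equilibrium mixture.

y_R = 0.123

Take 1 mol R as basis and let X be its fractional conversion, so ξ = 0.5X.
Species balance: n_R = 1 − X; n_U = 1.5X.
n_T = Σnᵢ = 1 + 0.5X.
y_i = n_i/n_T, p_i = y_i·P. K_p = p_U^3 / (p_R^2).
Substituting and setting equal to 107 atm gives a polynomial in X; the root in (0,1) is X = 0.826.
Then n_R = 0.174, n_T = 1.41, so y_R = 0.123.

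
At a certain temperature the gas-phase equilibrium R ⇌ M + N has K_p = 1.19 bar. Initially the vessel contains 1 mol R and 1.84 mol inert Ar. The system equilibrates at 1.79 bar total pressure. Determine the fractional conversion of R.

X = 0.759

Basis: 1 mol R initially; let X = conversion of R. Extent ξ = X.
Species balance: n_R = 1 − X; n_M = X; n_N = X; n_I = 1.84 (inert).
n_T = Σnᵢ = 2.84 + X.
Mole fractions y_i = n_i/n_T; K_p = p_M p_N / (p_R) with p_i = y_i·P.
Substituting and setting equal to 1.19 bar gives a polynomial in X; the root in (0,1) is X = 0.759.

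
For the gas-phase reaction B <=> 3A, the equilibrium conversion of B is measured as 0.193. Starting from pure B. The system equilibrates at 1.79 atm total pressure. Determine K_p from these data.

Take 1 mol B as basis and let X be its fractional conversion, so ξ = X.
Mole table: n_B = 1 − X; n_A = 3X.
Total moles n_T = 1 + 2X.
At X = 0.193: n_B = 0.807, n_A = 0.579, n_T = 1.39.
p_i = (n_i/n_T)·P. K_p = p_A^3 / (p_B) = 0.401 atm^2.

K_p = 0.401 atm^2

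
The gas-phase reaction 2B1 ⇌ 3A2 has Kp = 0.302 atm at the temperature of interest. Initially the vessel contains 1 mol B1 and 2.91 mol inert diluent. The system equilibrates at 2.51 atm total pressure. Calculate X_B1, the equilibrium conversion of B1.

X = 0.382

Take 1 mol B1 as basis and let X be its fractional conversion, so ξ = 0.5X.
At extent ξ: n_B1 = 1 − X; n_A2 = 1.5X; n_I = 2.91 (inert).
Summing: n_T = 3.91 + 0.5X.
With p_i = (n_i/n_T)P, Kp = p_A2^3 / (p_B1^2).
Equating to 0.302 atm and solving on 0 < X < 1: X = 0.382.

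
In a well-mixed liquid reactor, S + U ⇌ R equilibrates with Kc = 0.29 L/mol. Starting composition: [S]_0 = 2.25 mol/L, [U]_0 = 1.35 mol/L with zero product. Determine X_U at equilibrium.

X = 0.342

Let X = conversion of U; extent ξ = 1.35·X mol/L.
Concentrations: [S] = 2.25 − 1.35X; [U] = 1.35 − 1.35X; [R] = 1.35X.
Kc = [R] / ([S] [U]).
Solving Kc = 0.29 for X ∈ (0,1): X = 0.342.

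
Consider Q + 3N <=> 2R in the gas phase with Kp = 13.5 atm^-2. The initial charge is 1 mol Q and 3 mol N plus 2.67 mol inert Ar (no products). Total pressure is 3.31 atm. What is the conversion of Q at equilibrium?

Let X = conversion of Q (basis 1 mol Q); extent of reaction ξ = X.
Moles: n_Q = 1 − X; n_N = 3 − 3X; n_R = 2X; n_I = 2.67 (inert).
Total moles n_T = 6.67 − 2X.
y_i = n_i/n_T, p_i = y_i·P. Kp = p_R^2 / (p_Q p_N^3).
This yields a degree-4 equation in X; solving on (0,1), X = 0.665.

X = 0.665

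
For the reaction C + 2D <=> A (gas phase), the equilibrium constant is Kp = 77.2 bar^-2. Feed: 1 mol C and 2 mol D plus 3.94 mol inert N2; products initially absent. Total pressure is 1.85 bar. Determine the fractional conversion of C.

Let X = conversion of C (basis 1 mol C); extent of reaction ξ = X.
At extent ξ: n_C = 1 − X; n_D = 2 − 2X; n_A = X; n_I = 3.94 (inert).
Summing: n_T = 6.94 − 2X.
Mole fractions y_i = n_i/n_T; Kp = p_A / (p_C p_D^2) with p_i = y_i·P.
Substituting and setting equal to 77.2 bar^-2 gives a polynomial in X; the root in (0,1) is X = 0.726.

X = 0.726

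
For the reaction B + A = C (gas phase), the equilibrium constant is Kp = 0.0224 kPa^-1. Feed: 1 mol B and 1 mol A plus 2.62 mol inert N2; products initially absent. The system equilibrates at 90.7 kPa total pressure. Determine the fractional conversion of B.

Take 1 mol B as basis and let X be its fractional conversion, so ξ = X.
Species balance: n_B = 1 − X; n_A = 1 − X; n_C = X; n_I = 2.62 (inert).
n_T = Σnᵢ = 4.62 − X.
With p_i = (n_i/n_T)P, Kp = p_C / (p_B p_A).
Equating to 0.0224 kPa^-1 and solving on 0 < X < 1: X = 0.257.

X = 0.257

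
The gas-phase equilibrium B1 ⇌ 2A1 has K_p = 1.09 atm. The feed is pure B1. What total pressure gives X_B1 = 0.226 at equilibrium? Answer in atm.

P = 5.06 atm

Basis: 1 mol B1 initially; let X = conversion of B1. Extent ξ = X.
At extent ξ: n_B1 = 1 − X; n_A1 = 2X.
n_T = Σnᵢ = 1 + X.
K_p = p_A1^2 / (p_B1) with p_i = (n_i/n_T)·P.
At X = 0.226: the mole-fraction product g(X) = Π y_i^ν_i = 0.2153. Since K_p = g(X)·P^{1}, P = (K_p/g)^(1/1) = (1.09/0.2153)^(1/1) = 5.06 atm.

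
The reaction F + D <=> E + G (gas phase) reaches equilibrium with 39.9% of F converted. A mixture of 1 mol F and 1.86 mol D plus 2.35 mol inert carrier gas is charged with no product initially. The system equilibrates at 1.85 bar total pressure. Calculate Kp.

Take 1 mol F as basis and let X be its fractional conversion, so ξ = X.
Mole table: n_F = 1 − X; n_D = 1.86 − X; n_E = X; n_G = X; n_I = 2.35 (inert).
n_T stays at 5.21 (no change in mole number).
At X = 0.399: n_F = 0.601, n_D = 1.46, n_E = 0.399, n_G = 0.399, n_T = 5.21.
p_i = (n_i/n_T)·P. Kp = p_E p_G / (p_F p_D) = 0.181.

Kp = 0.181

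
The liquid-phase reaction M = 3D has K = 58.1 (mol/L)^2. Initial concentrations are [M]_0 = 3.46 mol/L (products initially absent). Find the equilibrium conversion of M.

X = 0.460

Let X = conversion of M; extent ξ = 3.46·X mol/L.
Concentrations: [M] = 3.46 − 3.46X; [D] = 10.4X.
K = [D]^3 / ([M]).
This equals 58.1 at X = 0.460 (the root in 0 < X < 1).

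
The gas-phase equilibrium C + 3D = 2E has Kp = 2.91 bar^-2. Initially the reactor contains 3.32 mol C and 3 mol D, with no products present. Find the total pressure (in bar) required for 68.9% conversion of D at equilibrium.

P = 2.73 bar

Basis: 3 mol D initially; let X = conversion of D. Extent ξ = X.
Species balance: n_C = 3.32 − X; n_D = 3 − 3X; n_E = 2X.
Total moles n_T = 6.32 − 2X.
Kp = p_E^2 / (p_C p_D^3) with p_i = (n_i/n_T)·P.
At X = 0.689: the mole-fraction product g(X) = Π y_i^ν_i = 21.7. Since Kp = g(X)·P^{-2}, P = (g/Kp)^(1/2) = (21.7/2.91)^(1/2) = 2.73 bar.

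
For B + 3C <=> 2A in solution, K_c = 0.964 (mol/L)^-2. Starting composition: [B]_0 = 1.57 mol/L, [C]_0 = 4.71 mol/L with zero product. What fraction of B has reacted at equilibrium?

X = 0.610

Let X = conversion of B; extent ξ = 1.57·X mol/L.
Concentrations: [B] = 1.57 − 1.57X; [C] = 4.71 − 4.71X; [A] = 3.14X.
K_c = [A]^2 / ([B] [C]^3).
Solving K_c = 0.964 for X ∈ (0,1): X = 0.610.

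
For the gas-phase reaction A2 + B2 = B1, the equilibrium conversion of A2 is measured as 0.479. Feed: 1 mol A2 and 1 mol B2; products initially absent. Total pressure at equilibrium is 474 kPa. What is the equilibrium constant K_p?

Take 1 mol A2 as basis and let X be its fractional conversion, so ξ = X.
Moles: n_A2 = 1 − X; n_B2 = 1 − X; n_B1 = X.
Total moles n_T = 2 − X.
At X = 0.479: n_A2 = 0.521, n_B2 = 0.521, n_B1 = 0.479, n_T = 1.52.
p_i = (n_i/n_T)·P. K_p = p_B1 / (p_A2 p_B2) = 0.00566 kPa^-1.

K_p = 0.00566 kPa^-1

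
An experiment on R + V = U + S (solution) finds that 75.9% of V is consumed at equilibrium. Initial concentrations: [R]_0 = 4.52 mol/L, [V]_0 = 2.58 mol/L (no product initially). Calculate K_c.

Let X = conversion of V.
Concentrations: [R] = 4.52 − 2.58X; [V] = 2.58 − 2.58X; [U] = 2.58X; [S] = 2.58X.
At X = 0.759: [R] = 2.56, [V] = 0.622, [U] = 1.96, [S] = 1.96.
K_c = [U] [S] / ([R] [V]) = 2.41.

K_c = 2.41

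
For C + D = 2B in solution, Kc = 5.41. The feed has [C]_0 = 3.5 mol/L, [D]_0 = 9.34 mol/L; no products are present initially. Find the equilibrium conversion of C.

X = 0.769

Let X = conversion of C; extent ξ = 3.5·X mol/L.
Concentrations: [C] = 3.5 − 3.5X; [D] = 9.34 − 3.5X; [B] = 7X.
Kc = [B]^2 / ([C] [D]).
Solving Kc = 5.41 for X ∈ (0,1): X = 0.769.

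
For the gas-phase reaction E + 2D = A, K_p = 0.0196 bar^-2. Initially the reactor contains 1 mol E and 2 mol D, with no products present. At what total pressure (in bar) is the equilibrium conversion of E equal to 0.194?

Take 1 mol E as basis and let X be its fractional conversion, so ξ = X.
Species balance: n_E = 1 − X; n_D = 2 − 2X; n_A = X.
n_T = Σnᵢ = 3 − 2X.
K_p = p_A / (p_E p_D^2) with p_i = (n_i/n_T)·P.
At X = 0.194: the mole-fraction product g(X) = Π y_i^ν_i = 0.632. Since K_p = g(X)·P^{-2}, P = (g/K_p)^(1/2) = (0.632/0.0196)^(1/2) = 5.68 bar.

P = 5.68 bar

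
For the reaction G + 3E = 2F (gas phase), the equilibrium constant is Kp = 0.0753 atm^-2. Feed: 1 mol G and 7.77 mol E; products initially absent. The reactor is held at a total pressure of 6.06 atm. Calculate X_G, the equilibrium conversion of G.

X = 0.747

Let X = conversion of G (basis 1 mol G); extent of reaction ξ = X.
Species balance: n_G = 1 − X; n_E = 7.77 − 3X; n_F = 2X.
Total moles n_T = 8.77 − 2X.
Mole fractions y_i = n_i/n_T; Kp = p_F^2 / (p_G p_E^3) with p_i = y_i·P.
Setting this equal to 0.0753 atm^-2 and taking the physical root (0 < X < 1) gives X = 0.747.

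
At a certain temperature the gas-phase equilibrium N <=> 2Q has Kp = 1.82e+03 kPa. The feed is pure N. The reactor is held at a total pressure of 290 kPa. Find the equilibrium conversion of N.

Let X = conversion of N (basis 1 mol N); extent of reaction ξ = X.
Moles: n_N = 1 − X; n_Q = 2X.
Total moles n_T = 1 + X.
y_i = n_i/n_T, p_i = y_i·P. Kp = p_Q^2 / (p_N).
Equating to 1.82e+03 kPa and solving on 0 < X < 1: X = 0.781.

X = 0.781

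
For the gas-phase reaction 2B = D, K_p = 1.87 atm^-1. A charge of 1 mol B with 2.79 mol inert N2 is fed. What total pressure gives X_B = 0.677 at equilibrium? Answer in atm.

P = 5.99 atm

Take 1 mol B as basis and let X be its fractional conversion, so ξ = 0.5X.
Mole table: n_B = 1 − X; n_D = 0.5X; n_I = 2.79 (inert).
Total moles n_T = 3.79 − 0.5X.
K_p = p_D / (p_B^2) with p_i = (n_i/n_T)·P.
At X = 0.677: the mole-fraction product g(X) = Π y_i^ν_i = 11.2. Since K_p = g(X)·P^{-1}, P = (g/K_p)^(1/1) = (11.2/1.87)^(1/1) = 5.99 atm.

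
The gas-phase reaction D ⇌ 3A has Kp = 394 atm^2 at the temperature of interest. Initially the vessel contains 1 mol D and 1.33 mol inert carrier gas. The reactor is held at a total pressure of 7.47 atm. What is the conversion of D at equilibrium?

X = 0.854

Let X = conversion of D (basis 1 mol D); extent of reaction ξ = X.
Species balance: n_D = 1 − X; n_A = 3X; n_I = 1.33 (inert).
n_T = Σnᵢ = 2.33 + 2X.
Mole fractions y_i = n_i/n_T; Kp = p_A^3 / (p_D) with p_i = y_i·P.
Equating to 394 atm^2 and solving on 0 < X < 1: X = 0.854.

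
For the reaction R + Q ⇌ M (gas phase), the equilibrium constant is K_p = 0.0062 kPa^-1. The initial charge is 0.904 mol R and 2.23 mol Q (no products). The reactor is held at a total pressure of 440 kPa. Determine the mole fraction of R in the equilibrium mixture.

Basis: 0.904 mol R initially; let X = conversion of R. Extent ξ = 0.904X.
At extent ξ: n_R = 0.904 − 0.904X; n_Q = 2.23 − 0.904X; n_M = 0.904X.
Summing: n_T = 3.13 − 0.904X.
Mole fractions y_i = n_i/n_T; K_p = p_M / (p_R p_Q) with p_i = y_i·P.
Setting this equal to 0.0062 kPa^-1 and taking the physical root (0 < X < 1) gives X = 0.638.
Then n_R = 0.327, n_T = 2.56, so y_R = 0.128.

y_R = 0.128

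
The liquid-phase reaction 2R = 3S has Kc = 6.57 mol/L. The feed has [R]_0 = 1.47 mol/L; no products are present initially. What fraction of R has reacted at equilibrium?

X = 0.598

Let X = conversion of R; extent ξ = 1.47X/2 mol/L.
Concentrations: [R] = 1.47 − 1.47X; [S] = 2.21X.
Kc = [S]^3 / ([R]^2).
This equals 6.57 at X = 0.598 (the root in 0 < X < 1).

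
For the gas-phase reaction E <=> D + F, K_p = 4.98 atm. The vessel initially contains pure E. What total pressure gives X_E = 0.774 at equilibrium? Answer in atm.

Take 1 mol E as basis and let X be its fractional conversion, so ξ = X.
Moles: n_E = 1 − X; n_D = X; n_F = X.
Summing: n_T = 1 + X.
K_p = p_D p_F / (p_E) with p_i = (n_i/n_T)·P.
At X = 0.774: the mole-fraction product g(X) = Π y_i^ν_i = 1.494. Since K_p = g(X)·P^{1}, P = (K_p/g)^(1/1) = (4.98/1.494)^(1/1) = 3.33 atm.

P = 3.33 atm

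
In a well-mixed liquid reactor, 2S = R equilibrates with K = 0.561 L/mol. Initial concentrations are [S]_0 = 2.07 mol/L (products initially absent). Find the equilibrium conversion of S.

Let X = conversion of S; extent ξ = 2.07X/2 mol/L.
Concentrations: [S] = 2.07 − 2.07X; [R] = 1.03X.
K = [R] / ([S]^2).
Solving K = 0.561 for X ∈ (0,1): X = 0.525.

X = 0.525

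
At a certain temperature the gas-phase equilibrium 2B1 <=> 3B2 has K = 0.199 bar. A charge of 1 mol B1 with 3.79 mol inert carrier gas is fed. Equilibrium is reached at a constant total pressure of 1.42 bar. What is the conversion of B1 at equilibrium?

X = 0.414

Basis: 1 mol B1 initially; let X = conversion of B1. Extent ξ = 0.5X.
Mole table: n_B1 = 1 − X; n_B2 = 1.5X; n_I = 3.79 (inert).
Total moles n_T = 4.79 + 0.5X.
Mole fractions y_i = n_i/n_T; K = p_B2^3 / (p_B1^2) with p_i = y_i·P.
Setting this equal to 0.199 bar and taking the physical root (0 < X < 1) gives X = 0.414.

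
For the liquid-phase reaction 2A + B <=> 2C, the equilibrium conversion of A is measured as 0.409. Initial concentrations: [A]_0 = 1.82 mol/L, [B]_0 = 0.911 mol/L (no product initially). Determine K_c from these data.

Let X = conversion of A.
Concentrations: [A] = 1.82 − 1.82X; [B] = 0.911 − 0.91X; [C] = 1.82X.
At X = 0.409: [A] = 1.08, [B] = 0.539, [C] = 0.744.
K_c = [C]^2 / ([A]^2 [B]) = 0.889 L/mol.

K_c = 0.889 L/mol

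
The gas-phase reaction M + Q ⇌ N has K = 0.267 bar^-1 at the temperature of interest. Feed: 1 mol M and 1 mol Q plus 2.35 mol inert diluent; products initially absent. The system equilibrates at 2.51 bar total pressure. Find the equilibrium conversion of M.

Let X = conversion of M (basis 1 mol M); extent of reaction ξ = X.
Moles: n_M = 1 − X; n_Q = 1 − X; n_N = X; n_I = 2.35 (inert).
n_T = Σnᵢ = 4.35 − X.
Mole fractions y_i = n_i/n_T; K = p_N / (p_M p_Q) with p_i = y_i·P.
Setting this equal to 0.267 bar^-1 and taking the physical root (0 < X < 1) gives X = 0.122.

X = 0.122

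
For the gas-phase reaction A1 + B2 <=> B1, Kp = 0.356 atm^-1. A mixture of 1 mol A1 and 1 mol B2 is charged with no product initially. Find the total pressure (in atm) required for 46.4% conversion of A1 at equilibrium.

P = 6.97 atm

Take 1 mol A1 as basis and let X be its fractional conversion, so ξ = X.
Mole table: n_A1 = 1 − X; n_B2 = 1 − X; n_B1 = X.
Total moles n_T = 2 − X.
Kp = p_B1 / (p_A1 p_B2) with p_i = (n_i/n_T)·P.
At X = 0.464: the mole-fraction product g(X) = Π y_i^ν_i = 2.481. Since Kp = g(X)·P^{-1}, P = (g/Kp)^(1/1) = (2.481/0.356)^(1/1) = 6.97 atm.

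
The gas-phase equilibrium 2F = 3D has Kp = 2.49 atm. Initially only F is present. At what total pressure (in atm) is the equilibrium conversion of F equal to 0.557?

P = 1.07 atm

Take 1 mol F as basis and let X be its fractional conversion, so ξ = 0.5X.
Moles: n_F = 1 − X; n_D = 1.5X.
Summing: n_T = 1 + 0.5X.
Kp = p_D^3 / (p_F^2) with p_i = (n_i/n_T)·P.
At X = 0.557: the mole-fraction product g(X) = Π y_i^ν_i = 2.325. Since Kp = g(X)·P^{1}, P = (Kp/g)^(1/1) = (2.49/2.325)^(1/1) = 1.07 atm.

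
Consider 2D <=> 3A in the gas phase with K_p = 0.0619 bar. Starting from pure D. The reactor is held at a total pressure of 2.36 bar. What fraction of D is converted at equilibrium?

X = 0.179

Basis: 1 mol D initially; let X = conversion of D. Extent ξ = 0.5X.
Species balance: n_D = 1 − X; n_A = 1.5X.
Summing: n_T = 1 + 0.5X.
With p_i = (n_i/n_T)P, K_p = p_A^3 / (p_D^2).
Substituting and setting equal to 0.0619 bar gives a polynomial in X; the root in (0,1) is X = 0.179.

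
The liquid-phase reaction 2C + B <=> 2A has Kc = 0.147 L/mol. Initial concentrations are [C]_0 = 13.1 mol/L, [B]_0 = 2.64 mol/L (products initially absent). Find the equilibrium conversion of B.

Let X = conversion of B; extent ξ = 2.64·X mol/L.
Concentrations: [C] = 13.1 − 5.28X; [B] = 2.64 − 2.64X; [A] = 5.28X.
Kc = [A]^2 / ([C]^2 [B]).
Setting equal to 0.147 and solving for X on (0,1) gives X = 0.661.

X = 0.661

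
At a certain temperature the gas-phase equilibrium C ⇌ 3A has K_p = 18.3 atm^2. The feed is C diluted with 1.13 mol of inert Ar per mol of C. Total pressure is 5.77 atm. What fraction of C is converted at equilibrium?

X = 0.467

Take 1 mol C as basis and let X be its fractional conversion, so ξ = X.
At extent ξ: n_C = 1 − X; n_A = 3X; n_I = 1.13 (inert).
n_T = Σnᵢ = 2.13 + 2X.
y_i = n_i/n_T, p_i = y_i·P. K_p = p_A^3 / (p_C).
This yields a degree-3 equation in X; solving on (0,1), X = 0.467.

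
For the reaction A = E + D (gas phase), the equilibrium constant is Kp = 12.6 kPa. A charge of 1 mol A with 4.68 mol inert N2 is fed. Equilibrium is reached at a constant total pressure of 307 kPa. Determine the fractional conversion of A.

X = 0.390

Let X = conversion of A (basis 1 mol A); extent of reaction ξ = X.
Moles: n_A = 1 − X; n_E = X; n_D = X; n_I = 4.68 (inert).
Summing: n_T = 5.68 + X.
Mole fractions y_i = n_i/n_T; Kp = p_E p_D / (p_A) with p_i = y_i·P.
Substituting and setting equal to 12.6 kPa gives a polynomial in X; the root in (0,1) is X = 0.390.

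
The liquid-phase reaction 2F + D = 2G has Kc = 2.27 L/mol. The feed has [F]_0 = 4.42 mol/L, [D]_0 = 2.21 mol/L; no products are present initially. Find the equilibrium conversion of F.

Let X = conversion of F; extent ξ = 4.42X/2 mol/L.
Concentrations: [F] = 4.42 − 4.42X; [D] = 2.21 − 2.21X; [G] = 4.42X.
Kc = [G]^2 / ([F]^2 [D]).
Equating to 2.27 L/mol: the physical root is X = 0.589.

X = 0.589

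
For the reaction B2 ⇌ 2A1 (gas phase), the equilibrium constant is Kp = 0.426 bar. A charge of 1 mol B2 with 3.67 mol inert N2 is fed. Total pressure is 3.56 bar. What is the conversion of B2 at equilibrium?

X = 0.319

Take 1 mol B2 as basis and let X be its fractional conversion, so ξ = X.
Moles: n_B2 = 1 − X; n_A1 = 2X; n_I = 3.67 (inert).
Total moles n_T = 4.67 + X.
y_i = n_i/n_T, p_i = y_i·P. Kp = p_A1^2 / (p_B2).
Setting this equal to 0.426 bar and taking the physical root (0 < X < 1) gives X = 0.319.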